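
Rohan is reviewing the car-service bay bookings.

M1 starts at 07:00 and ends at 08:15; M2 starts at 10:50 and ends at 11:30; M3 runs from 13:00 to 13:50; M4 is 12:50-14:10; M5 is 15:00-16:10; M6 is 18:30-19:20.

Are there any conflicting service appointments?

Yes

Two intervals overlap when each starts before the other ends.
Sorted by start: M1, M2, M4, M3, M5, M6.
M2 starts after M1 ends, so nothing later overlaps M1 either.
M4 starts after M2 ends, so nothing later overlaps M2 either.
M3 starts before M4 ends → M4 and M3 overlap.
That's a conflict, so the schedule is not conflict-free.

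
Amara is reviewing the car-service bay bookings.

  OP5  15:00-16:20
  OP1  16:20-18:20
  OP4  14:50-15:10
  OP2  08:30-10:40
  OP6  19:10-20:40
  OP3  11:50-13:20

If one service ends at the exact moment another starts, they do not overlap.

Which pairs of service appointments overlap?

Sorted by start: OP2, OP3, OP4, OP5, OP1, OP6.
OP3 starts after OP2 ends, so nothing later overlaps OP2 either.
OP4 starts after OP3 ends, so nothing later overlaps OP3 either.
OP5 starts before OP4 ends → OP4 and OP5 overlap.
OP1 starts after OP4 ends, so nothing later overlaps OP4 either.
OP1 starts exactly when OP5 ends (back-to-back, no overlap), so nothing later overlaps OP5 either.
OP6 starts after OP1 ends.

OP4 & OP5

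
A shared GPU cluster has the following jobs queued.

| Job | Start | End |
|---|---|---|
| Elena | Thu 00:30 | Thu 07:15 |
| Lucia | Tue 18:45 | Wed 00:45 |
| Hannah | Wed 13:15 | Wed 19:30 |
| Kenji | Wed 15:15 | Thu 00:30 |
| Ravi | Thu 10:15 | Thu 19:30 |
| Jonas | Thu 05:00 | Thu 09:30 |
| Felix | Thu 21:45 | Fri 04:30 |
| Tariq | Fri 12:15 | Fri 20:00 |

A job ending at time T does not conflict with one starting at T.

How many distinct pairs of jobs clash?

Two intervals overlap when each starts before the other ends.
Sorted by start: Lucia, Hannah, Kenji, Elena, Jonas, Ravi, Felix, Tariq.
Hannah starts after Lucia ends, so nothing later overlaps Lucia either.
Kenji starts before Hannah ends → Hannah and Kenji overlap.
Elena starts after Hannah ends, so nothing later overlaps Hannah either.
Elena starts exactly when Kenji ends (back-to-back, no overlap), so nothing later overlaps Kenji either.
Jonas starts before Elena ends → Elena and Jonas overlap.
Ravi starts after Elena ends, so nothing later overlaps Elena either.
Ravi starts after Jonas ends, so nothing later overlaps Jonas either.
Felix starts after Ravi ends, so nothing later overlaps Ravi either.
Tariq starts after Felix ends.
Overlapping pairs: Elena & Jonas, Hannah & Kenji — 2 in total.

2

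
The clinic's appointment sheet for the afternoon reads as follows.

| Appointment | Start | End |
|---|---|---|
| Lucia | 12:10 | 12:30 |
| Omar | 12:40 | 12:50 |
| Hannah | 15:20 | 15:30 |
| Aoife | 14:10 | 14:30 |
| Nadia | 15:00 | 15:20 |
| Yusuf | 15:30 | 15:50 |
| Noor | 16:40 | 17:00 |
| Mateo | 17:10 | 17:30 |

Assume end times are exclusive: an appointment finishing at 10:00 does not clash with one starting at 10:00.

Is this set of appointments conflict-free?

Yes

Sorted by start: Lucia, Omar, Aoife, Nadia, Hannah, Yusuf, Noor, Mateo.
Omar starts after Lucia ends, so nothing later overlaps Lucia either.
Aoife starts after Omar ends, so nothing later overlaps Omar either.
Nadia starts after Aoife ends, so nothing later overlaps Aoife either.
Hannah starts exactly when Nadia ends (back-to-back, no overlap), so nothing later overlaps Nadia either.
Yusuf starts exactly when Hannah ends (back-to-back, no overlap), so nothing later overlaps Hannah either.
Noor starts after Yusuf ends, so nothing later overlaps Yusuf either.
Mateo starts after Noor ends.
Every pair is clear; the schedule has no overlaps.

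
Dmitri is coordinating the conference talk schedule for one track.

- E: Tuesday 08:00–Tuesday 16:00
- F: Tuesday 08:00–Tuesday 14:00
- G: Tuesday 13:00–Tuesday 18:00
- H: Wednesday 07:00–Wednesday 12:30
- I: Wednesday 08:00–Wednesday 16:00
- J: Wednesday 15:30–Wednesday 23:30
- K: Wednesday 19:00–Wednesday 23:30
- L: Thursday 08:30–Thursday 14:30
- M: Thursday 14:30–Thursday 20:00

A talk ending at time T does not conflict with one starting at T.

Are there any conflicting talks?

Sorted by start: E, F, G, H, I, J, K, L, M.
F starts before E ends → E and F overlap.
That's a conflict, so the schedule is not conflict-free.

Yes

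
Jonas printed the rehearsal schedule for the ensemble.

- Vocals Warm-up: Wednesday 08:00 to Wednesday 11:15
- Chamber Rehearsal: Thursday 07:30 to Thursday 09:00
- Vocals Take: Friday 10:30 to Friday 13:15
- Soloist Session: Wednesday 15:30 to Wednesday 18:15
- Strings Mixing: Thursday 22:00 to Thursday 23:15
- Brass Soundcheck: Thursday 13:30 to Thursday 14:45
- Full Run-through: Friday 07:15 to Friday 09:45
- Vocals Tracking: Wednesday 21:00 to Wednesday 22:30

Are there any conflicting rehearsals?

Sorted by start: Vocals Warm-up, Soloist Session, Vocals Tracking, Chamber Rehearsal, Brass Soundcheck, Strings Mixing, Full Run-through, Vocals Take.
Soloist Session starts after Vocals Warm-up ends — done with Vocals Warm-up.
Vocals Tracking starts after Soloist Session ends — done with Soloist Session.
Chamber Rehearsal starts after Vocals Tracking ends — done with Vocals Tracking.
Brass Soundcheck starts after Chamber Rehearsal ends — done with Chamber Rehearsal.
Strings Mixing starts after Brass Soundcheck ends — done with Brass Soundcheck.
Full Run-through starts after Strings Mixing ends — done with Strings Mixing.
Vocals Take starts after Full Run-through ends.
Every pair is clear; the schedule has no overlaps.

No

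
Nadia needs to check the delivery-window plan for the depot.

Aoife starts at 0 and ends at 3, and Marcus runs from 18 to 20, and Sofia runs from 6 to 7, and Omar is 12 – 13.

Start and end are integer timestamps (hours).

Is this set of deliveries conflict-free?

Two intervals overlap when each starts before the other ends.
Sorted by start: Aoife, Sofia, Omar, Marcus.
Sofia starts after Aoife ends; Aoife is clear from here.
Omar starts after Sofia ends; Sofia is clear from here.
Marcus starts after Omar ends.
Every pair is clear; the schedule has no overlaps.

Yes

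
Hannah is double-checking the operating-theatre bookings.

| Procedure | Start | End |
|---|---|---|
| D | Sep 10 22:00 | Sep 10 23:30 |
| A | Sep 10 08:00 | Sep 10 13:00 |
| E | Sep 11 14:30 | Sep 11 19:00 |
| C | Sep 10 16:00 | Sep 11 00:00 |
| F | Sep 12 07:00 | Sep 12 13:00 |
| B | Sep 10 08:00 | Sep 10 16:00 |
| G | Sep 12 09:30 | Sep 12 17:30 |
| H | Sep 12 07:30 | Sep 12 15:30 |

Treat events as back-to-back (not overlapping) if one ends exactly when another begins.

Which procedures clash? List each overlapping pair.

Sorted by start: A, B, C, D, E, F, H, G.
B starts before A ends → A and B overlap.
C starts after A ends, so A has no further overlaps.
C starts exactly when B ends (back-to-back, no overlap), so B has no further overlaps.
D starts before C ends → C and D overlap.
E starts after C ends, so C has no further overlaps.
E starts after D ends, so D has no further overlaps.
F starts after E ends, so E has no further overlaps.
H starts before F ends → F and H overlap.
G starts before F ends → F and G overlap.
G starts before H ends → H and G overlap.

A & B, C & D, F & G, F & H, G & H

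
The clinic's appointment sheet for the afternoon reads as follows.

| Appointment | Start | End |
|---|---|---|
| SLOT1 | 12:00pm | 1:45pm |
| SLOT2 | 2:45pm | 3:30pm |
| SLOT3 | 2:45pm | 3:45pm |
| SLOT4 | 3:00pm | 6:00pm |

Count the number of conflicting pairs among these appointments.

3

Check each pair: they overlap iff neither finishes before the other starts.
Sorted by start: SLOT1, SLOT2, SLOT3, SLOT4.
SLOT2 starts after SLOT1 ends; SLOT1 is clear from here.
SLOT3 starts before SLOT2 ends → SLOT2 and SLOT3 overlap.
SLOT4 starts before SLOT2 ends → SLOT2 and SLOT4 overlap.
SLOT4 starts before SLOT3 ends → SLOT3 and SLOT4 overlap.
Overlapping pairs: SLOT2 & SLOT3, SLOT2 & SLOT4, SLOT3 & SLOT4 — 3 in total.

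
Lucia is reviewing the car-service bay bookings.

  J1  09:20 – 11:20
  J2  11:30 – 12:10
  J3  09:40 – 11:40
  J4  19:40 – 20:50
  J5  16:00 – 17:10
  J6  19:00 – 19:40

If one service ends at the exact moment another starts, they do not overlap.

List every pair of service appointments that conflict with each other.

Sorted by start: J1, J3, J2, J5, J6, J4.
J3 starts before J1 ends → J1 and J3 overlap.
J2 starts after J1 ends; J1 is clear from here.
J2 starts before J3 ends → J3 and J2 overlap.
J5 starts after J3 ends; J3 is clear from here.
J5 starts after J2 ends; J2 is clear from here.
J6 starts after J5 ends; J5 is clear from here.
J4 starts exactly when J6 ends (back-to-back, no overlap).

J1 & J3, J2 & J3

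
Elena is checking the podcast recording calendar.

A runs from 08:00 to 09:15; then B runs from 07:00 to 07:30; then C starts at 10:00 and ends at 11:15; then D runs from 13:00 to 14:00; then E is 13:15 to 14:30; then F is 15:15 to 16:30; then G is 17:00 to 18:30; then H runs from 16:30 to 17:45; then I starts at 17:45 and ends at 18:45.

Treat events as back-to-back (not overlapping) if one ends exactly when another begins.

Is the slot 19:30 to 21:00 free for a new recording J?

B: ends 07:30 at or before J starts 19:30 → clear.
A: ends 09:15 at or before J starts 19:30 → clear.
C: ends 11:15 at or before J starts 19:30 → clear.
D: ends 14:00 at or before J starts 19:30 → clear.
E: ends 14:30 at or before J starts 19:30 → clear.
F: ends 16:30 at or before J starts 19:30 → clear.
H: ends 17:45 at or before J starts 19:30 → clear.
G: ends 18:30 at or before J starts 19:30 → clear.
I: ends 18:45 at or before J starts 19:30 → clear.

Yes — the slot is free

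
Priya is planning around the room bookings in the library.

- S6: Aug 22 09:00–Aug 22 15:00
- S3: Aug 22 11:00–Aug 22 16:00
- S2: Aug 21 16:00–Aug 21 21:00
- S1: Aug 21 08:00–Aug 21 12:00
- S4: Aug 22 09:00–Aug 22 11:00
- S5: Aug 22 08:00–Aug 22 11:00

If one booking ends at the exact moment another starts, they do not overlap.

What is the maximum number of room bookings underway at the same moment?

Sweep the timeline, counting +1 at each start and −1 at each end (ends before starts at a tie):
Aug 21 08:00 start S1 → 1
Aug 21 12:00 end S1 → 0
Aug 21 16:00 start S2 → 1
Aug 21 21:00 end S2 → 0
Aug 22 08:00 start S5 → 1
Aug 22 09:00 start S4 → 2
Aug 22 09:00 start S6 → 3
Aug 22 11:00 end S4 → 2
Aug 22 11:00 end S5 → 1
Aug 22 11:00 start S3 → 2
Aug 22 15:00 end S6 → 1
Aug 22 16:00 end S3 → 0
Peak is 3, at Aug 22 09:00 (S4, S5, S6).

3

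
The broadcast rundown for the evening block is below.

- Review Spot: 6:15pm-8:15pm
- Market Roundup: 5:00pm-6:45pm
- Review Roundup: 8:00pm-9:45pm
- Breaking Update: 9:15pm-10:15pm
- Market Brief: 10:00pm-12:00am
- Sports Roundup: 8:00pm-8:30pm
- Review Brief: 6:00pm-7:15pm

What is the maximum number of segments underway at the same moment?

Walk through starts and ends in time order (an end at T is processed before a start at T):
5:00pm start Market Roundup → 1
6:00pm start Review Brief → 2
6:15pm start Review Spot → 3
6:45pm end Market Roundup → 2
7:15pm end Review Brief → 1
8:00pm start Review Roundup → 2
8:00pm start Sports Roundup → 3
8:15pm end Review Spot → 2
8:30pm end Sports Roundup → 1
9:15pm start Breaking Update → 2
9:45pm end Review Roundup → 1
10:00pm start Market Brief → 2
10:15pm end Breaking Update → 1
12:00am end Market Brief → 0
Peak is 3, at 6:15pm (Market Roundup, Review Brief, Review Spot).

3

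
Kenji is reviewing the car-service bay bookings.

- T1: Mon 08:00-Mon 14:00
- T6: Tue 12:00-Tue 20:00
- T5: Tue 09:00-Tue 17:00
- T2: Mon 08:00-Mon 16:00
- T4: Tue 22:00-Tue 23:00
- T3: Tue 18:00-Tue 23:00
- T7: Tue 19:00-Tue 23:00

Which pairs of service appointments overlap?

Sorted by start: T1, T2, T5, T6, T3, T7, T4.
T2 starts before T1 ends → T1 and T2 overlap.
T5 starts after T1 ends — done with T1.
T5 starts after T2 ends — done with T2.
T6 starts before T5 ends → T5 and T6 overlap.
T3 starts after T5 ends — done with T5.
T3 starts before T6 ends → T6 and T3 overlap.
T7 starts before T6 ends → T6 and T7 overlap.
T4 starts after T6 ends.
T7 starts before T3 ends → T3 and T7 overlap.
T4 starts before T3 ends → T3 and T4 overlap.
T4 starts before T7 ends → T7 and T4 overlap.

T1 & T2, T3 & T4, T3 & T6, T3 & T7, T4 & T7, T5 & T6, T6 & T7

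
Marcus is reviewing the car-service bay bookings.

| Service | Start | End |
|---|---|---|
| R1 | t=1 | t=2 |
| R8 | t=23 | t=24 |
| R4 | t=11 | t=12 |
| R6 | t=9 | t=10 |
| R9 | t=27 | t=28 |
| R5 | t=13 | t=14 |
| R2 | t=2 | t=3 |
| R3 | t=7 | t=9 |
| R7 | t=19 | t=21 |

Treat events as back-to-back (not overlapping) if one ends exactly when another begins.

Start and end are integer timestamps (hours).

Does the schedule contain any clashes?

No

Two intervals overlap when each starts before the other ends.
Sorted by start: R1, R2, R3, R6, R4, R5, R7, R8, R9.
R2 starts exactly when R1 ends (back-to-back, no overlap), so R1 has no further overlaps.
R3 starts after R2 ends, so R2 has no further overlaps.
R6 starts exactly when R3 ends (back-to-back, no overlap), so R3 has no further overlaps.
R4 starts after R6 ends, so R6 has no further overlaps.
R5 starts after R4 ends, so R4 has no further overlaps.
R7 starts after R5 ends, so R5 has no further overlaps.
R8 starts after R7 ends, so R7 has no further overlaps.
R9 starts after R8 ends.
Every pair is clear; the schedule has no overlaps.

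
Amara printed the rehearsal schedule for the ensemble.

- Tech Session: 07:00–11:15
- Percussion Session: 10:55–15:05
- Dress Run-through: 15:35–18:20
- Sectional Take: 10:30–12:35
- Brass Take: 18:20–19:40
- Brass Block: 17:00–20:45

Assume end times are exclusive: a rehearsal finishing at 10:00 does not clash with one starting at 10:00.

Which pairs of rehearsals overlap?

Brass Block & Brass Take, Brass Block & Dress Run-through, Percussion Session & Sectional Take, Percussion Session & Tech Session, Sectional Take & Tech Session

Check each pair: they overlap iff neither finishes before the other starts.
Sorted by start: Tech Session, Sectional Take, Percussion Session, Dress Run-through, Brass Block, Brass Take.
Sectional Take starts before Tech Session ends → Tech Session and Sectional Take overlap.
Percussion Session starts before Tech Session ends → Tech Session and Percussion Session overlap.
Dress Run-through starts after Tech Session ends, so nothing later overlaps Tech Session either.
Percussion Session starts before Sectional Take ends → Sectional Take and Percussion Session overlap.
Dress Run-through starts after Sectional Take ends, so nothing later overlaps Sectional Take either.
Dress Run-through starts after Percussion Session ends, so nothing later overlaps Percussion Session either.
Brass Block starts before Dress Run-through ends → Dress Run-through and Brass Block overlap.
Brass Take starts exactly when Dress Run-through ends (back-to-back, no overlap).
Brass Take starts before Brass Block ends → Brass Block and Brass Take overlap.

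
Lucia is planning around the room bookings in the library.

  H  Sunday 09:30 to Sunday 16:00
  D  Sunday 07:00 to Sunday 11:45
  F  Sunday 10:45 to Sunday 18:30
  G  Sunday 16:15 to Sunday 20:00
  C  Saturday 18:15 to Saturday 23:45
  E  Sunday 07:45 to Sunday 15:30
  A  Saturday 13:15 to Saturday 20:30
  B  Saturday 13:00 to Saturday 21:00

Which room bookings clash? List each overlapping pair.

A & B, A & C, B & C, D & E, D & F, D & H, E & F, E & H, F & G, F & H

Check each pair: they overlap iff neither finishes before the other starts.
Sorted by start: B, A, C, D, E, H, F, G.
A starts before B ends → B and A overlap.
C starts before B ends → B and C overlap.
D starts after B ends; B is clear from here.
C starts before A ends → A and C overlap.
D starts after A ends; A is clear from here.
D starts after C ends; C is clear from here.
E starts before D ends → D and E overlap.
H starts before D ends → D and H overlap.
F starts before D ends → D and F overlap.
G starts after D ends.
H starts before E ends → E and H overlap.
F starts before E ends → E and F overlap.
G starts after E ends.
F starts before H ends → H and F overlap.
G starts after H ends.
G starts before F ends → F and G overlap.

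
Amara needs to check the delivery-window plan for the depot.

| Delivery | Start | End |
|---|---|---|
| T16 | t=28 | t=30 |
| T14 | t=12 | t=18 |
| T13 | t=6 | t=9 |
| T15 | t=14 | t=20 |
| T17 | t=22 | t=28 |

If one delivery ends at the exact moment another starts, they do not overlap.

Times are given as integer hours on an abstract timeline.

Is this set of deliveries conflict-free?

No

Sorted by start: T13, T14, T15, T17, T16.
T14 starts after T13 ends — done with T13.
T15 starts before T14 ends → T14 and T15 overlap.
That's a conflict, so the schedule is not conflict-free.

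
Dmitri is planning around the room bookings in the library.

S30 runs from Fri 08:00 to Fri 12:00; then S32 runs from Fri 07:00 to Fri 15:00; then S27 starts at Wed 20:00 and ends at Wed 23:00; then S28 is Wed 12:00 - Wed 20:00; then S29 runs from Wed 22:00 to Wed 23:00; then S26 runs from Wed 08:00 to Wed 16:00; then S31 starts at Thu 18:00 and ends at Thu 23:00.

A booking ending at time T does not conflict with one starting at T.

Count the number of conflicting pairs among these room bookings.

Check each pair: they overlap iff neither finishes before the other starts.
Sorted by start: S26, S28, S27, S29, S31, S32, S30.
S28 starts before S26 ends → S26 and S28 overlap.
S27 starts after S26 ends — done with S26.
S27 starts exactly when S28 ends (back-to-back, no overlap) — done with S28.
S29 starts before S27 ends → S27 and S29 overlap.
S31 starts after S27 ends — done with S27.
S31 starts after S29 ends — done with S29.
S32 starts after S31 ends — done with S31.
S30 starts before S32 ends → S32 and S30 overlap.
Overlapping pairs: S26 & S28, S27 & S29, S30 & S32 — 3 in total.

3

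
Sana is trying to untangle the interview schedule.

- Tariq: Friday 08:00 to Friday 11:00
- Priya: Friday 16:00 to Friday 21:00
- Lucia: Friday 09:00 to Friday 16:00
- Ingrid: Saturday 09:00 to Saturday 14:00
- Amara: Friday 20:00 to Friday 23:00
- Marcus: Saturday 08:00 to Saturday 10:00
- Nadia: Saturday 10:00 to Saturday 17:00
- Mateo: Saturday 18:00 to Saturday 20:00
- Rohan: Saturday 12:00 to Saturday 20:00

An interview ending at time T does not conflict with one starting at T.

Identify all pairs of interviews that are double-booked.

Amara & Priya, Ingrid & Marcus, Ingrid & Nadia, Ingrid & Rohan, Lucia & Tariq, Mateo & Rohan, Nadia & Rohan

Sorted by start: Tariq, Lucia, Priya, Amara, Marcus, Ingrid, Nadia, Rohan, Mateo.
Lucia starts before Tariq ends → Tariq and Lucia overlap.
Priya starts after Tariq ends; Tariq is clear from here.
Priya starts exactly when Lucia ends (back-to-back, no overlap); Lucia is clear from here.
Amara starts before Priya ends → Priya and Amara overlap.
Marcus starts after Priya ends; Priya is clear from here.
Marcus starts after Amara ends; Amara is clear from here.
Ingrid starts before Marcus ends → Marcus and Ingrid overlap.
Nadia starts exactly when Marcus ends (back-to-back, no overlap); Marcus is clear from here.
Nadia starts before Ingrid ends → Ingrid and Nadia overlap.
Rohan starts before Ingrid ends → Ingrid and Rohan overlap.
Mateo starts after Ingrid ends.
Rohan starts before Nadia ends → Nadia and Rohan overlap.
Mateo starts after Nadia ends.
Mateo starts before Rohan ends → Rohan and Mateo overlap.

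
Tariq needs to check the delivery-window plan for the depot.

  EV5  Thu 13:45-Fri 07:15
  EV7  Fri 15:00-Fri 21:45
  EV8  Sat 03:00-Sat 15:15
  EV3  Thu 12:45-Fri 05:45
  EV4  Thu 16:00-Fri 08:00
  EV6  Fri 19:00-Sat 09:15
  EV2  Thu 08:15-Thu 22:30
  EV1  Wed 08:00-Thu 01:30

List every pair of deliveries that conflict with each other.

Sorted by start: EV1, EV2, EV3, EV5, EV4, EV7, EV6, EV8.
EV2 starts after EV1 ends, so EV1 has no further overlaps.
EV3 starts before EV2 ends → EV2 and EV3 overlap.
EV5 starts before EV2 ends → EV2 and EV5 overlap.
EV4 starts before EV2 ends → EV2 and EV4 overlap.
EV7 starts after EV2 ends, so EV2 has no further overlaps.
EV5 starts before EV3 ends → EV3 and EV5 overlap.
EV4 starts before EV3 ends → EV3 and EV4 overlap.
EV7 starts after EV3 ends, so EV3 has no further overlaps.
EV4 starts before EV5 ends → EV5 and EV4 overlap.
EV7 starts after EV5 ends, so EV5 has no further overlaps.
EV7 starts after EV4 ends, so EV4 has no further overlaps.
EV6 starts before EV7 ends → EV7 and EV6 overlap.
EV8 starts after EV7 ends.
EV8 starts before EV6 ends → EV6 and EV8 overlap.

EV2 & EV3, EV2 & EV4, EV2 & EV5, EV3 & EV4, EV3 & EV5, EV4 & EV5, EV6 & EV7, EV6 & EV8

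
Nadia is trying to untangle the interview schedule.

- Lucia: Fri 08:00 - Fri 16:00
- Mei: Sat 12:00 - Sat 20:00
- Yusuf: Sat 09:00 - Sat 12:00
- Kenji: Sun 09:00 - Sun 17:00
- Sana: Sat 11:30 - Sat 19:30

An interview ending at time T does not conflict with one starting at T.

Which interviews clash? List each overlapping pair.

Mei & Sana, Sana & Yusuf

Check each pair: they overlap iff neither finishes before the other starts.
Sorted by start: Lucia, Yusuf, Sana, Mei, Kenji.
Yusuf starts after Lucia ends, so Lucia has no further overlaps.
Sana starts before Yusuf ends → Yusuf and Sana overlap.
Mei starts exactly when Yusuf ends (back-to-back, no overlap), so Yusuf has no further overlaps.
Mei starts before Sana ends → Sana and Mei overlap.
Kenji starts after Sana ends.
Kenji starts after Mei ends.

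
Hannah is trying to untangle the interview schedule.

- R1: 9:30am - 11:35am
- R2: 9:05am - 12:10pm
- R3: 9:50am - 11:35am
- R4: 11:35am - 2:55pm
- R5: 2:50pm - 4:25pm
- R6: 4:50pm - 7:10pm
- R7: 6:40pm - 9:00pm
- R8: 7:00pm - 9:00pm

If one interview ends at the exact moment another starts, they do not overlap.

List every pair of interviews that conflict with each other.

Sorted by start: R2, R1, R3, R4, R5, R6, R7, R8.
R1 starts before R2 ends → R2 and R1 overlap.
R3 starts before R2 ends → R2 and R3 overlap.
R4 starts before R2 ends → R2 and R4 overlap.
R5 starts after R2 ends, so nothing later overlaps R2 either.
R3 starts before R1 ends → R1 and R3 overlap.
R4 starts exactly when R1 ends (back-to-back, no overlap), so nothing later overlaps R1 either.
R4 starts exactly when R3 ends (back-to-back, no overlap), so nothing later overlaps R3 either.
R5 starts before R4 ends → R4 and R5 overlap.
R6 starts after R4 ends, so nothing later overlaps R4 either.
R6 starts after R5 ends, so nothing later overlaps R5 either.
R7 starts before R6 ends → R6 and R7 overlap.
R8 starts before R6 ends → R6 and R8 overlap.
R8 starts before R7 ends → R7 and R8 overlap.

R1 & R2, R1 & R3, R2 & R3, R2 & R4, R4 & R5, R6 & R7, R6 & R8, R7 & R8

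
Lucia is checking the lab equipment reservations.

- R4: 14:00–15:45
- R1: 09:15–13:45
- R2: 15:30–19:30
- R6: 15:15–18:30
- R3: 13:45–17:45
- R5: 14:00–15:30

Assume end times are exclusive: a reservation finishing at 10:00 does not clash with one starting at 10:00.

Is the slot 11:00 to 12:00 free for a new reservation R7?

No — it overlaps R1

R1: starts 09:15 before R7 ends 12:00, and ends 13:45 after R7 starts 11:00 → overlap.
R3: starts 13:45 at or after R7 ends 12:00 → clear.
R4: starts 14:00 at or after R7 ends 12:00 → clear.
R5: starts 14:00 at or after R7 ends 12:00 → clear.
R6: starts 15:15 at or after R7 ends 12:00 → clear.
R2: starts 15:30 at or after R7 ends 12:00 → clear.
R7 overlaps R1.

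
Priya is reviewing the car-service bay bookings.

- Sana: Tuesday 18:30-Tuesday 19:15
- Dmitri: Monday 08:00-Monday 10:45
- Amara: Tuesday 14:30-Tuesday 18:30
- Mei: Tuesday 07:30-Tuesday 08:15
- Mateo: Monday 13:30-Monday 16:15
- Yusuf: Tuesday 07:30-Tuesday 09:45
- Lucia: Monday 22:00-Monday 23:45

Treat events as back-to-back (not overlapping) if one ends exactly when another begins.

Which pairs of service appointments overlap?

Mei & Yusuf

Sorted by start: Dmitri, Mateo, Lucia, Mei, Yusuf, Amara, Sana.
Mateo starts after Dmitri ends, so Dmitri has no further overlaps.
Lucia starts after Mateo ends, so Mateo has no further overlaps.
Mei starts after Lucia ends, so Lucia has no further overlaps.
Yusuf starts before Mei ends → Mei and Yusuf overlap.
Amara starts after Mei ends, so Mei has no further overlaps.
Amara starts after Yusuf ends, so Yusuf has no further overlaps.
Sana starts exactly when Amara ends (back-to-back, no overlap).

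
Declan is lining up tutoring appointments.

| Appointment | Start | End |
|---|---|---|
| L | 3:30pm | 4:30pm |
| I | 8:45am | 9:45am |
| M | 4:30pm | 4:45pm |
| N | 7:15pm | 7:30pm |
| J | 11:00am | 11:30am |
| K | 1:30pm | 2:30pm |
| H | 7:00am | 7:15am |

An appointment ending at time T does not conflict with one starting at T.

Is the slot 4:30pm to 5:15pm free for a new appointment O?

H: ends 7:15am at or before O starts 4:30pm → clear.
I: ends 9:45am at or before O starts 4:30pm → clear.
J: ends 11:30am at or before O starts 4:30pm → clear.
K: ends 2:30pm at or before O starts 4:30pm → clear.
L: ends 4:30pm at or before O starts 4:30pm → clear.
M: starts 4:30pm before O ends 5:15pm, and ends 4:45pm after O starts 4:30pm → overlap.
N: starts 7:15pm at or after O ends 5:15pm → clear.
O overlaps M.

No — it overlaps M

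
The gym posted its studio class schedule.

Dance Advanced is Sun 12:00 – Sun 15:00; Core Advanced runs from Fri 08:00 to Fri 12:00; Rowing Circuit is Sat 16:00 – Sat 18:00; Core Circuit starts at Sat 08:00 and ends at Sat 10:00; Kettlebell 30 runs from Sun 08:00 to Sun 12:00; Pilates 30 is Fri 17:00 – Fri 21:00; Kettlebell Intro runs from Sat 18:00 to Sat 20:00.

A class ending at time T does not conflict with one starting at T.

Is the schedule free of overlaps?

Sorted by start: Core Advanced, Pilates 30, Core Circuit, Rowing Circuit, Kettlebell Intro, Kettlebell 30, Dance Advanced.
Pilates 30 starts after Core Advanced ends, so nothing later overlaps Core Advanced either.
Core Circuit starts after Pilates 30 ends, so nothing later overlaps Pilates 30 either.
Rowing Circuit starts after Core Circuit ends, so nothing later overlaps Core Circuit either.
Kettlebell Intro starts exactly when Rowing Circuit ends (back-to-back, no overlap), so nothing later overlaps Rowing Circuit either.
Kettlebell 30 starts after Kettlebell Intro ends, so nothing later overlaps Kettlebell Intro either.
Dance Advanced starts exactly when Kettlebell 30 ends (back-to-back, no overlap).
Every pair is clear; the schedule has no overlaps.

Yes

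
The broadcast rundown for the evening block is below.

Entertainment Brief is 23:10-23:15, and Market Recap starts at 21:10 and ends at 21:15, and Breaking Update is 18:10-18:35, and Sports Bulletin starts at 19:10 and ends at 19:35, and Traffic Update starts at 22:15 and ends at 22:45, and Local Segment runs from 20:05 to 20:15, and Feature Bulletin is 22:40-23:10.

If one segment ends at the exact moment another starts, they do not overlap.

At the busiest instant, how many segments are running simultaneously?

2

Walk through starts and ends in time order (an end at T is processed before a start at T):
18:10 start Breaking Update → 1
18:35 end Breaking Update → 0
19:10 start Sports Bulletin → 1
19:35 end Sports Bulletin → 0
20:05 start Local Segment → 1
20:15 end Local Segment → 0
21:10 start Market Recap → 1
21:15 end Market Recap → 0
22:15 start Traffic Update → 1
22:40 start Feature Bulletin → 2
22:45 end Traffic Update → 1
23:10 end Feature Bulletin → 0
23:10 start Entertainment Brief → 1
23:15 end Entertainment Brief → 0
Peak is 2, at 22:40 (Feature Bulletin, Traffic Update).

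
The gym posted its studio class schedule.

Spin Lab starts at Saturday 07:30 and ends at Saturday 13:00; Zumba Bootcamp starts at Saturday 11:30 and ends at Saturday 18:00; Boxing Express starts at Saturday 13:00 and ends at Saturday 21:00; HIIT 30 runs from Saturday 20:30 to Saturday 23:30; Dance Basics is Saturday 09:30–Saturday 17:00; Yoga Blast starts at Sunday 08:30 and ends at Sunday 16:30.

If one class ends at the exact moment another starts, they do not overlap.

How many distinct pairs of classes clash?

Sorted by start: Spin Lab, Dance Basics, Zumba Bootcamp, Boxing Express, HIIT 30, Yoga Blast.
Dance Basics starts before Spin Lab ends → Spin Lab and Dance Basics overlap.
Zumba Bootcamp starts before Spin Lab ends → Spin Lab and Zumba Bootcamp overlap.
Boxing Express starts exactly when Spin Lab ends (back-to-back, no overlap), so nothing later overlaps Spin Lab either.
Zumba Bootcamp starts before Dance Basics ends → Dance Basics and Zumba Bootcamp overlap.
Boxing Express starts before Dance Basics ends → Dance Basics and Boxing Express overlap.
HIIT 30 starts after Dance Basics ends, so nothing later overlaps Dance Basics either.
Boxing Express starts before Zumba Bootcamp ends → Zumba Bootcamp and Boxing Express overlap.
HIIT 30 starts after Zumba Bootcamp ends, so nothing later overlaps Zumba Bootcamp either.
HIIT 30 starts before Boxing Express ends → Boxing Express and HIIT 30 overlap.
Yoga Blast starts after Boxing Express ends.
Yoga Blast starts after HIIT 30 ends.
Overlapping pairs: Boxing Express & Dance Basics, Boxing Express & HIIT 30, Boxing Express & Zumba Bootcamp, Dance Basics & Spin Lab, Dance Basics & Zumba Bootcamp, Spin Lab & Zumba Bootcamp — 6 in total.

6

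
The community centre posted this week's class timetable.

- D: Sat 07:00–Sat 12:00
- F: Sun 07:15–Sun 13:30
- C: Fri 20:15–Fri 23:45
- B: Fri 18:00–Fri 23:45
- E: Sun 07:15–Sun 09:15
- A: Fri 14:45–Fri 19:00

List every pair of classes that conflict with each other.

A & B, B & C, E & F

Sorted by start: A, B, C, D, E, F.
B starts before A ends → A and B overlap.
C starts after A ends, so nothing later overlaps A either.
C starts before B ends → B and C overlap.
D starts after B ends, so nothing later overlaps B either.
D starts after C ends, so nothing later overlaps C either.
E starts after D ends, so nothing later overlaps D either.
F starts before E ends → E and F overlap.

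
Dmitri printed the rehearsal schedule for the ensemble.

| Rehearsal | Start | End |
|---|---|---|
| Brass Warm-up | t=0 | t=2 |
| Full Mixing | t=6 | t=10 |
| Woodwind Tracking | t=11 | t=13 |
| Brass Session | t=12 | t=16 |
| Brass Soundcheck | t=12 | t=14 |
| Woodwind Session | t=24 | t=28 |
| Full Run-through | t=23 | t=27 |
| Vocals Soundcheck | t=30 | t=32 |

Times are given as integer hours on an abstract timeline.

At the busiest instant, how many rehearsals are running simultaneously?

Sweep the timeline, counting +1 at each start and −1 at each end (ends before starts at a tie):
t=0 start Brass Warm-up → 1
t=2 end Brass Warm-up → 0
t=6 start Full Mixing → 1
t=10 end Full Mixing → 0
t=11 start Woodwind Tracking → 1
t=12 start Brass Session → 2
t=12 start Brass Soundcheck → 3
t=13 end Woodwind Tracking → 2
t=14 end Brass Soundcheck → 1
t=16 end Brass Session → 0
t=23 start Full Run-through → 1
t=24 start Woodwind Session → 2
t=27 end Full Run-through → 1
t=28 end Woodwind Session → 0
t=30 start Vocals Soundcheck → 1
t=32 end Vocals Soundcheck → 0
Peak is 3, at t=12 (Brass Session, Brass Soundcheck, Woodwind Tracking).

3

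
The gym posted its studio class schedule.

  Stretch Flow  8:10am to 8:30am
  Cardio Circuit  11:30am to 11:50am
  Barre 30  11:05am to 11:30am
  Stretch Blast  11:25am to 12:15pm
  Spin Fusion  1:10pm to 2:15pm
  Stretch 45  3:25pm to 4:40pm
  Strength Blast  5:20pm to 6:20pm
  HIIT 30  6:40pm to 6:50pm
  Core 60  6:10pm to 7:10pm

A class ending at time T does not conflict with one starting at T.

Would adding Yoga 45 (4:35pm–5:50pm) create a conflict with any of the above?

Stretch Flow: ends 8:30am at or before Yoga 45 starts 4:35pm → clear.
Barre 30: ends 11:30am at or before Yoga 45 starts 4:35pm → clear.
Stretch Blast: ends 12:15pm at or before Yoga 45 starts 4:35pm → clear.
Cardio Circuit: ends 11:50am at or before Yoga 45 starts 4:35pm → clear.
Spin Fusion: ends 2:15pm at or before Yoga 45 starts 4:35pm → clear.
Stretch 45: starts 3:25pm before Yoga 45 ends 5:50pm, and ends 4:40pm after Yoga 45 starts 4:35pm → overlap.
Strength Blast: starts 5:20pm before Yoga 45 ends 5:50pm, and ends 6:20pm after Yoga 45 starts 4:35pm → overlap.
Core 60: starts 6:10pm at or after Yoga 45 ends 5:50pm → clear.
HIIT 30: starts 6:40pm at or after Yoga 45 ends 5:50pm → clear.
Yoga 45 overlaps Stretch 45, Strength Blast.

Yes — it overlaps Strength Blast, Stretch 45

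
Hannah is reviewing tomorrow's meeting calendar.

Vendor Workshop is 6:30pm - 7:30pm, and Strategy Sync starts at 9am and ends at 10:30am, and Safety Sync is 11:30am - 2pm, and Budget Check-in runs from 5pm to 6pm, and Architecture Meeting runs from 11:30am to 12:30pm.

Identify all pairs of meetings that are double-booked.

Sorted by start: Strategy Sync, Safety Sync, Architecture Meeting, Budget Check-in, Vendor Workshop.
Safety Sync starts after Strategy Sync ends, so Strategy Sync has no further overlaps.
Architecture Meeting starts before Safety Sync ends → Safety Sync and Architecture Meeting overlap.
Budget Check-in starts after Safety Sync ends, so Safety Sync has no further overlaps.
Budget Check-in starts after Architecture Meeting ends, so Architecture Meeting has no further overlaps.
Vendor Workshop starts after Budget Check-in ends.

Architecture Meeting & Safety Sync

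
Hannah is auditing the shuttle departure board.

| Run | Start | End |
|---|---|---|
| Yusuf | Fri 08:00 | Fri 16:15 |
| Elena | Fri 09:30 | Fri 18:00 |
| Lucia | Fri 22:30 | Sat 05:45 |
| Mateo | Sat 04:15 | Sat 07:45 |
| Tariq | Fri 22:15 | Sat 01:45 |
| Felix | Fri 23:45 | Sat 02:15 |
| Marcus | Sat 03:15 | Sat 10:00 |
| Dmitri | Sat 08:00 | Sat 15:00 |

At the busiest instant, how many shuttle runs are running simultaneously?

3

Sort all start/end points and keep a running count:
Fri 08:00 start Yusuf → 1
Fri 09:30 start Elena → 2
Fri 16:15 end Yusuf → 1
Fri 18:00 end Elena → 0
Fri 22:15 start Tariq → 1
Fri 22:30 start Lucia → 2
Fri 23:45 start Felix → 3
Sat 01:45 end Tariq → 2
Sat 02:15 end Felix → 1
Sat 03:15 start Marcus → 2
Sat 04:15 start Mateo → 3
Sat 05:45 end Lucia → 2
Sat 07:45 end Mateo → 1
Sat 08:00 start Dmitri → 2
Sat 10:00 end Marcus → 1
Sat 15:00 end Dmitri → 0
Peak is 3, at Fri 23:45 (Felix, Lucia, Tariq).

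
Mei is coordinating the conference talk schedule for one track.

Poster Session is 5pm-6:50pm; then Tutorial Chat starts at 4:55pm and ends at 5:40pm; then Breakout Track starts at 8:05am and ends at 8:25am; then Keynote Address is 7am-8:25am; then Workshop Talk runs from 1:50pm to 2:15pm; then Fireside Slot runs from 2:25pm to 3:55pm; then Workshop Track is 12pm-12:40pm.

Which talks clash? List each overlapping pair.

Check each pair: they overlap iff neither finishes before the other starts.
Sorted by start: Keynote Address, Breakout Track, Workshop Track, Workshop Talk, Fireside Slot, Tutorial Chat, Poster Session.
Breakout Track starts before Keynote Address ends → Keynote Address and Breakout Track overlap.
Workshop Track starts after Keynote Address ends — done with Keynote Address.
Workshop Track starts after Breakout Track ends — done with Breakout Track.
Workshop Talk starts after Workshop Track ends — done with Workshop Track.
Fireside Slot starts after Workshop Talk ends — done with Workshop Talk.
Tutorial Chat starts after Fireside Slot ends — done with Fireside Slot.
Poster Session starts before Tutorial Chat ends → Tutorial Chat and Poster Session overlap.

Breakout Track & Keynote Address, Poster Session & Tutorial Chat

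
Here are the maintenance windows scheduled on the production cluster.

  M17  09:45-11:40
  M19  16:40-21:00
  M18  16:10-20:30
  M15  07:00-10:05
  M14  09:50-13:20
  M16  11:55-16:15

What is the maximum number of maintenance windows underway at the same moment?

Sort all start/end points and keep a running count:
07:00 start M15 → 1
09:45 start M17 → 2
09:50 start M14 → 3
10:05 end M15 → 2
11:40 end M17 → 1
11:55 start M16 → 2
13:20 end M14 → 1
16:10 start M18 → 2
16:15 end M16 → 1
16:40 start M19 → 2
20:30 end M18 → 1
21:00 end M19 → 0
Peak is 3, at 09:50 (M14, M15, M17).

3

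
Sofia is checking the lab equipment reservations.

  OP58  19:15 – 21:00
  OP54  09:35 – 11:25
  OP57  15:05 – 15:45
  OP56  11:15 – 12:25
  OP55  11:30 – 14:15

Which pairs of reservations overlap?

OP54 & OP56, OP55 & OP56

Sorted by start: OP54, OP56, OP55, OP57, OP58.
OP56 starts before OP54 ends → OP54 and OP56 overlap.
OP55 starts after OP54 ends — done with OP54.
OP55 starts before OP56 ends → OP56 and OP55 overlap.
OP57 starts after OP56 ends — done with OP56.
OP57 starts after OP55 ends — done with OP55.
OP58 starts after OP57 ends.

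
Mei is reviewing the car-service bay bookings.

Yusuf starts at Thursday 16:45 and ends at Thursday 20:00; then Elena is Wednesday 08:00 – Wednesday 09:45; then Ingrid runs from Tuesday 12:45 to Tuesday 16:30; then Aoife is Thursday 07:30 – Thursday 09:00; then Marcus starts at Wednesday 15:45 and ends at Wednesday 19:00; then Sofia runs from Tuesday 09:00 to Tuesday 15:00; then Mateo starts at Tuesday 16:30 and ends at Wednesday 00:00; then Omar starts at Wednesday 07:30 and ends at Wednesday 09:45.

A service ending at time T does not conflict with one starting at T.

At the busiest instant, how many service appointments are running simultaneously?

Sweep the timeline, counting +1 at each start and −1 at each end (ends before starts at a tie):
Tuesday 09:00 start Sofia → 1
Tuesday 12:45 start Ingrid → 2
Tuesday 15:00 end Sofia → 1
Tuesday 16:30 end Ingrid → 0
Tuesday 16:30 start Mateo → 1
Wednesday 00:00 end Mateo → 0
Wednesday 07:30 start Omar → 1
Wednesday 08:00 start Elena → 2
Wednesday 09:45 end Elena → 1
Wednesday 09:45 end Omar → 0
Wednesday 15:45 start Marcus → 1
Wednesday 19:00 end Marcus → 0
Thursday 07:30 start Aoife → 1
Thursday 09:00 end Aoife → 0
Thursday 16:45 start Yusuf → 1
Thursday 20:00 end Yusuf → 0
Peak is 2, at Tuesday 12:45 (Ingrid, Sofia).

2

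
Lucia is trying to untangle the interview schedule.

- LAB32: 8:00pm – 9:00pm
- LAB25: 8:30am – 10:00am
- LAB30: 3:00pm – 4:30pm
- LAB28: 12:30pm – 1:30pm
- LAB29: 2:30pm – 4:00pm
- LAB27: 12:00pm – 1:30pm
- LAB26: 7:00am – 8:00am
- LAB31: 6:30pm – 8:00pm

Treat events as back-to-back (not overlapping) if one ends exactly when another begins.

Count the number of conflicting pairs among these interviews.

2

Sorted by start: LAB26, LAB25, LAB27, LAB28, LAB29, LAB30, LAB31, LAB32.
LAB25 starts after LAB26 ends, so nothing later overlaps LAB26 either.
LAB27 starts after LAB25 ends, so nothing later overlaps LAB25 either.
LAB28 starts before LAB27 ends → LAB27 and LAB28 overlap.
LAB29 starts after LAB27 ends, so nothing later overlaps LAB27 either.
LAB29 starts after LAB28 ends, so nothing later overlaps LAB28 either.
LAB30 starts before LAB29 ends → LAB29 and LAB30 overlap.
LAB31 starts after LAB29 ends, so nothing later overlaps LAB29 either.
LAB31 starts after LAB30 ends, so nothing later overlaps LAB30 either.
LAB32 starts exactly when LAB31 ends (back-to-back, no overlap).
Overlapping pairs: LAB27 & LAB28, LAB29 & LAB30 — 2 in total.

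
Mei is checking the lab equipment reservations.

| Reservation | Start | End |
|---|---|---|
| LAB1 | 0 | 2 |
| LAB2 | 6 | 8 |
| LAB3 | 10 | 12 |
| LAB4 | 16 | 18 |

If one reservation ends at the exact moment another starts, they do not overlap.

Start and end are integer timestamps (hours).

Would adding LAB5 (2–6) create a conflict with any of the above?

No — it doesn't clash with anything

LAB1: ends 2 at or before LAB5 starts 2 → clear.
LAB2: starts 6 at or after LAB5 ends 6 → clear.
LAB3: starts 10 at or after LAB5 ends 6 → clear.
LAB4: starts 16 at or after LAB5 ends 6 → clear.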